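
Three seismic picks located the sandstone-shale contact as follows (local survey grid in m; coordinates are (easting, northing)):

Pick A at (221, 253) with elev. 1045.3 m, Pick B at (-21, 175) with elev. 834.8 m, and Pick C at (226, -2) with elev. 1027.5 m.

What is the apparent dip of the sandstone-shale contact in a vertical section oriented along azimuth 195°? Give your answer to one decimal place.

Let the plane be z = a·E + b·N + c.
Pick B−Pick A: −242a − 78b = −210.5;  Pick C−Pick A: 5a − 255b = −17.8.
Solving gives a = 0.84201, b = 0.08631.
Unit vector along 195° is (sin 195°, cos 195°) = (-0.2588, -0.9659).
Slope in that direction = a·(-0.2588) + b·(-0.9659) = −0.30130.
Apparent dip = arctan|0.30130| = 16.8° (true dip is 40.2°, so apparent ≤ true as expected).

16.8°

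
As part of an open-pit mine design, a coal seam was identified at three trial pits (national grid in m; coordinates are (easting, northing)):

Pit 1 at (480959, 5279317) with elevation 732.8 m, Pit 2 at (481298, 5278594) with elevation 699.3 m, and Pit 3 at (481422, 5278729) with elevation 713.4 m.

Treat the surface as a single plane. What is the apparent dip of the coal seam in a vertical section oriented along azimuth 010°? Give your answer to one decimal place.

Let the plane be z = a·E + b·N + c.
Pit 2−Pit 1: 339a − 723b = −33.5;  Pit 3−Pit 1: 463a − 588b = −19.4.
Solving gives a = 0.04188, b = 0.06597.
Unit vector along 010° is (sin 10°, cos 10°) = (0.1736, 0.9848).
Slope in that direction = a·(0.1736) + b·(0.9848) = 0.07224.
Apparent dip = arctan|0.07224| = 4.1° (true dip is 4.5°, so apparent ≤ true as expected).

4.1°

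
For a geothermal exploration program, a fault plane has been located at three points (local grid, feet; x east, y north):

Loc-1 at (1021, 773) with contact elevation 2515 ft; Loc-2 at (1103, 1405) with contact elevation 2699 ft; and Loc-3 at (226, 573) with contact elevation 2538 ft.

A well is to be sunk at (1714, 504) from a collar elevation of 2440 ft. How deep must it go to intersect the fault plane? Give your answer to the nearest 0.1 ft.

Let the plane be z = a·x + b·y + c.
Loc-2−Loc-1: 82a + 632b = 184;  Loc-3−Loc-1: −795a − 200b = 23.
Solving gives a = −0.105621, b = 0.304843.
Then c = 2515 − a·1021 − b·773 = 2387.20.
At (1714, 504): z_contact = −181.03 + 153.64 + 2387.20 = 2359.80 ft.
Depth below ground = 2440 − 2359.80 = 80.2 ft.

80.2 ft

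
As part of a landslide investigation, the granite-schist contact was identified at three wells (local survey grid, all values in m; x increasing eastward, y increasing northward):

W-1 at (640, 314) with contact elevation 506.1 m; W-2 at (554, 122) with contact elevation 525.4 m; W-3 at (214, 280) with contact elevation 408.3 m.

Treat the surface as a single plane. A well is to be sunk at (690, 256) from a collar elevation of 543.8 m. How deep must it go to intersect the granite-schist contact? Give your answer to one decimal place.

13.1 m

Let the plane be z = a·x + b·y + c.
W-2−W-1: −86a − 192b = 19.3;  W-3−W-1: −426a − 34b = −97.8.
Solving gives a = 0.24641, b = −0.21089.
Then c = 506.1 − a·640 − b·314 = 414.62.
At (690, 256): z_contact = 170.02 − 53.99 + 414.62 = 530.65 m.
Depth below ground = 543.8 − 530.65 = 13.1 m.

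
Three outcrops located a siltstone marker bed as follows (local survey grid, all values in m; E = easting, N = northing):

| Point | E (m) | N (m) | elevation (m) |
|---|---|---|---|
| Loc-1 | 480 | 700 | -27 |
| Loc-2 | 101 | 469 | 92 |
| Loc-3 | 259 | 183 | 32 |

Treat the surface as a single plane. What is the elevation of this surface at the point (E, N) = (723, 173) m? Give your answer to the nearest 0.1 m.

-121.6 m

Let the plane be z = a·E + b·N + c.
Loc-2−Loc-1: −379a − 231b = 119;  Loc-3−Loc-1: −221a − 517b = 59.
Solving gives a = −0.33055, b = 0.02718.
Then c = -27 − a·480 − b·700 = 112.64.
At (723, 173): z = −239.0 + 4.7 + 112.64 = -121.6 m.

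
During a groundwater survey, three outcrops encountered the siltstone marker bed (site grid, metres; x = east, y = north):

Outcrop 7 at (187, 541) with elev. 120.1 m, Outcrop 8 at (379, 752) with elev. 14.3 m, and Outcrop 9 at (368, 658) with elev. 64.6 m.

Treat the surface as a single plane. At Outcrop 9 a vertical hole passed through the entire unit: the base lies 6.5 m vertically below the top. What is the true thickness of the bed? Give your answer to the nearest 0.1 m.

Two edge vectors: Outcrop 7→Outcrop 8 = (192, 211, -105.8), Outcrop 7→Outcrop 9 = (181, 117, -55.5).
Normal n = (Outcrop 7→Outcrop 8) × (Outcrop 7→Outcrop 9) = (668.1, -8493.8, -15727).
So ∂z/∂x = −n_x/n_z = 0.04248 and ∂z/∂y = −n_y/n_z = −0.54008.
|∇z| = √(a²+b²) = 0.54175, so dip δ = arctan(0.54175) = 28.45°.
True thickness = vertical thickness × cos δ = 6.5 × cos 28.45° = 5.7 m.

5.7 m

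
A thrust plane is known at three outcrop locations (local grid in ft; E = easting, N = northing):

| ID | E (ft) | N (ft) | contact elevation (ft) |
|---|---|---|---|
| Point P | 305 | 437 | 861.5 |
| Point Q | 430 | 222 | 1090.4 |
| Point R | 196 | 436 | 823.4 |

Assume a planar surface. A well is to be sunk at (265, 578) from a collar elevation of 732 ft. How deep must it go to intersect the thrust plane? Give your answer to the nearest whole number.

6 ft

Two edge vectors: Point P→Point Q = (125, -215, 228.9), Point P→Point R = (-109, -1, -38.1).
Normal n = (Point P→Point Q) × (Point P→Point R) = (8420.4, -20187.6, -23560).
So ∂z/∂E = −n_x/n_z = 0.35740 and ∂z/∂N = −n_y/n_z = −0.85686.
Intercept c from Point P: 861.5 − 109.01 + 374.45 = 1126.94.
At (265, 578): z_contact = 94.7 − 495.3 + 1126.94 = 726.4 ft.
Depth below ground = 732 − 726.4 = 6 ft.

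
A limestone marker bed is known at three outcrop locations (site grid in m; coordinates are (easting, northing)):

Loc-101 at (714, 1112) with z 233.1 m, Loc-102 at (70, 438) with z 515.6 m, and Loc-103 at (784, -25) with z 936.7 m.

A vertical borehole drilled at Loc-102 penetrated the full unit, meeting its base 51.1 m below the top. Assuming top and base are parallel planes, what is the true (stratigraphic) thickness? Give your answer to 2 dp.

Two edge vectors: Loc-101→Loc-102 = (-644, -674, 282.5), Loc-101→Loc-103 = (70, -1137, 703.6).
Normal n = (Loc-101→Loc-102) × (Loc-101→Loc-103) = (-153023.9, 472893.4, 779408).
So ∂z/∂E = −n_x/n_z = 0.19633 and ∂z/∂N = −n_y/n_z = −0.60673.
|∇z| = √(a²+b²) = 0.63771, so dip δ = arctan(0.63771) = 32.53°.
True thickness = vertical thickness × cos δ = 51.1 × cos 32.53° = 43.08 m.

43.08 m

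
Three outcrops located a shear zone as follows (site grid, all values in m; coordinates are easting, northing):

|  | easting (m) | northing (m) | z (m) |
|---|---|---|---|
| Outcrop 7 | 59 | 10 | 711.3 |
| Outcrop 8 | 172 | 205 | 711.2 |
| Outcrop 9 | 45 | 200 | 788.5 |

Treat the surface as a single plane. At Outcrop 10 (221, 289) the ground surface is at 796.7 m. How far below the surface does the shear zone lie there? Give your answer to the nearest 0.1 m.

85.7 m

Let the plane be z = a·easting + b·northing + c.
Outcrop 8−Outcrop 7: 113a + 195b = −0.1;  Outcrop 9−Outcrop 7: −14a + 190b = 77.2.
Solving gives a = −0.62285, b = 0.36042.
Then c = 711.3 − a·59 − b·10 = 744.44.
At (221, 289): z_contact = −137.65 + 104.16 + 744.44 = 710.96 m.
Depth below ground = 796.7 − 710.96 = 85.7 m.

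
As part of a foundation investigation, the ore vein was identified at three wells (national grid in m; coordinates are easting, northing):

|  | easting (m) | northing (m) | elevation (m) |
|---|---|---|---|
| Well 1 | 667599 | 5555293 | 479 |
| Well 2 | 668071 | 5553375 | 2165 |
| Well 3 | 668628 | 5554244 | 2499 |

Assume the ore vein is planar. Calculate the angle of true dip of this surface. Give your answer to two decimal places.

56.64°

Let the plane be z = a·easting + b·northing + c.
Well 2−Well 1: 472a − 1918b = 1686;  Well 3−Well 1: 1029a − 1049b = 2020.
Solving gives a = 1.42425, b = −0.52855.
Gradient magnitude |∇z| = √(a² + b²) = √(2.02849 + 0.27936) = 1.51916.
True dip = arctan(1.51916) = 56.64°, dipping toward WNW (azimuth ≈ 290°).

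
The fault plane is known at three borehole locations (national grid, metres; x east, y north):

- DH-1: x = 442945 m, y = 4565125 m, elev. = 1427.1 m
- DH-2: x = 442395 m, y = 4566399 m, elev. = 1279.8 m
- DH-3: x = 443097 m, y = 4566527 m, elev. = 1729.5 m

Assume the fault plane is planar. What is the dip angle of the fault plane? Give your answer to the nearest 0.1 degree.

Two edge vectors: DH-1→DH-2 = (-550, 1274, -147.3), DH-1→DH-3 = (152, 1402, 302.4).
Normal n = (DH-1→DH-2) × (DH-1→DH-3) = (591772.2, 143930.4, -964748).
So ∂z/∂x = −n_x/n_z = 0.61340 and ∂z/∂y = −n_y/n_z = 0.14919.
Gradient magnitude |∇z| = √(a² + b²) = √(0.37625 + 0.02226) = 0.63128.
True dip = arctan(0.63128) = 32.3°, dipping toward WSW (azimuth ≈ 256°).

32.3°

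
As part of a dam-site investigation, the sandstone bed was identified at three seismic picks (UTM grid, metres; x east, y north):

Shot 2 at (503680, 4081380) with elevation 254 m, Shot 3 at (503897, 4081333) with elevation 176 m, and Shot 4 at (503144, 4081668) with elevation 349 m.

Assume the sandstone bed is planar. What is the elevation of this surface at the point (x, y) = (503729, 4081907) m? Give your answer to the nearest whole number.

Two edge vectors: Shot 2→Shot 3 = (217, -47, -78), Shot 2→Shot 4 = (-536, 288, 95).
Normal n = (Shot 2→Shot 3) × (Shot 2→Shot 4) = (17999, 21193, 37304).
So ∂z/∂x = −n_x/n_z = −0.48249517 and ∂z/∂y = −n_y/n_z = −0.56811602.
Intercept c from Shot 2: 254 + 243023.17 + 2318697.36 = 2561974.53.
At (503729, 4081907): z = −243046.8 − 2318996.8 + 2561974.53 = -69.0 m.

-69 m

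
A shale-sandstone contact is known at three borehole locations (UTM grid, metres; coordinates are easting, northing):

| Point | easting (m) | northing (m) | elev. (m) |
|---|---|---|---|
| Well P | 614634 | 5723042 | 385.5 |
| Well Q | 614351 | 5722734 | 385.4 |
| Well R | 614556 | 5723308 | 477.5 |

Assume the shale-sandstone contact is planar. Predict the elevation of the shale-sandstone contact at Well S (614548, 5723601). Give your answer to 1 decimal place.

Let the plane be z = a·easting + b·northing + c.
Well Q−Well P: −283a − 308b = −0.1;  Well R−Well P: −78a + 266b = 92.
Solving gives a = −0.285083886, b = 0.262268635.
Then c = 385.5 − a·614634 − b·5723042 = −1325366.66.
At (614548, 5723601): z = −175197.7 + 1501121.0 − 1325366.66 = 556.6 m.

556.6 m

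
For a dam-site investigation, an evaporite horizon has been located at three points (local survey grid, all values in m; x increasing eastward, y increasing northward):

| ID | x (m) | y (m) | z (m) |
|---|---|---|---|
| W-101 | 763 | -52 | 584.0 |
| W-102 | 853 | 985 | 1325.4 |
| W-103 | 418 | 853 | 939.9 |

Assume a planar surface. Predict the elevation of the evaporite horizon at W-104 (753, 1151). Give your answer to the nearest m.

Two edge vectors: W-101→W-102 = (90, 1037, 741.4), W-101→W-103 = (-345, 905, 355.9).
Normal n = (W-101→W-102) × (W-101→W-103) = (-301898.7, -287814, 439215).
So ∂z/∂x = −n_x/n_z = 0.68736 and ∂z/∂y = −n_y/n_z = 0.65529.
Intercept c from W-101: 584 − 524.46 + 34.08 = 93.62.
At (753, 1151): z = 517.6 + 754.2 + 93.62 = 1365.4 m.

1365 m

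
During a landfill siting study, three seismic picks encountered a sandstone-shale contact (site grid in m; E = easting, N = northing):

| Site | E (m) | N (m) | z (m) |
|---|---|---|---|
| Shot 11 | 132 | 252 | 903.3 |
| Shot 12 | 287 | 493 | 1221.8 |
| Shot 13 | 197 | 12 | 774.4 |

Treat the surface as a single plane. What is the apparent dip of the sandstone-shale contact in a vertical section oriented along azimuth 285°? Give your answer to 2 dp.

Let the plane be z = a·E + b·N + c.
Shot 12−Shot 11: 155a + 241b = 318.5;  Shot 13−Shot 11: 65a − 240b = −128.9.
Solving gives a = 0.85832, b = 0.76955.
Unit vector along 285° is (sin 285°, cos 285°) = (-0.9659, 0.2588).
Slope in that direction = a·(-0.9659) + b·(0.2588) = −0.62990.
Apparent dip = arctan|0.62990| = 32.21° (true dip is 49.1°, so apparent ≤ true as expected).

32.21°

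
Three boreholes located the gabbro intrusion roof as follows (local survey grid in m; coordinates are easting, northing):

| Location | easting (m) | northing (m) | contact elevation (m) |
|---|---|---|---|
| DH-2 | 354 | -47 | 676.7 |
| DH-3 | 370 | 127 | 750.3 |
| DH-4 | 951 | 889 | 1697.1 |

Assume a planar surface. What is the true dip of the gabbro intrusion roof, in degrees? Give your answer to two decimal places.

51.59°

Two edge vectors: DH-2→DH-3 = (16, 174, 73.6), DH-2→DH-4 = (597, 936, 1020.4).
Normal n = (DH-2→DH-3) × (DH-2→DH-4) = (108660, 27612.8, -88902).
So ∂z/∂easting = −n_x/n_z = 1.22224 and ∂z/∂northing = −n_y/n_z = 0.31060.
Gradient magnitude |∇z| = √(a² + b²) = √(1.49388 + 0.09647) = 1.26109.
True dip = arctan(1.26109) = 51.59°, dipping toward WSW (azimuth ≈ 256°).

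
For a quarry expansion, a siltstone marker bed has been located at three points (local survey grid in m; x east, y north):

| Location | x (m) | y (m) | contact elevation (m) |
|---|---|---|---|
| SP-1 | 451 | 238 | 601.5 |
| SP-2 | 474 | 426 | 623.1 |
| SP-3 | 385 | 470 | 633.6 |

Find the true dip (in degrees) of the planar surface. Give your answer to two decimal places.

7.68°

Two edge vectors: SP-1→SP-2 = (23, 188, 21.6), SP-1→SP-3 = (-66, 232, 32.1).
Normal n = (SP-1→SP-2) × (SP-1→SP-3) = (1023.6, -2163.9, 17744).
So ∂z/∂x = −n_x/n_z = −0.05769 and ∂z/∂y = −n_y/n_z = 0.12195.
Gradient magnitude |∇z| = √(a² + b²) = √(0.00333 + 0.01487) = 0.13491.
True dip = arctan(0.13491) = 7.68°, dipping toward SSE (azimuth ≈ 155°).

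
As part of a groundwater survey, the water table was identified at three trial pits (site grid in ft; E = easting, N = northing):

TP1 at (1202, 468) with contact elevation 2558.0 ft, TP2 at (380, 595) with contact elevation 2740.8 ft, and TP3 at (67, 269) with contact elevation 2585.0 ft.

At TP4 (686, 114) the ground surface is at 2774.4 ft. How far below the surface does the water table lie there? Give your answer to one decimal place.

Two edge vectors: TP1→TP2 = (-822, 127, 182.8), TP1→TP3 = (-1135, -199, 27).
Normal n = (TP1→TP2) × (TP1→TP3) = (39806.2, -185284, 307723).
So ∂z/∂E = −n_x/n_z = −0.129357 and ∂z/∂N = −n_y/n_z = 0.602113.
Intercept c from TP1: 2558 + 155.49 − 281.79 = 2431.70.
At (686, 114): z_contact = −88.74 + 68.64 + 2431.70 = 2411.60 ft.
Depth below ground = 2774.4 − 2411.60 = 362.8 ft.

362.8 ft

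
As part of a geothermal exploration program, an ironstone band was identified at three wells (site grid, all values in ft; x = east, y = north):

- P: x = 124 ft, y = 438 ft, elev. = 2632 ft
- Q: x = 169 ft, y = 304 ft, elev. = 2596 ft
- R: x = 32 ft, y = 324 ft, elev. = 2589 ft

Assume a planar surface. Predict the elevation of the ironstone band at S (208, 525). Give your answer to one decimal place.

2666.1 ft

Two edge vectors: P→Q = (45, -134, -36), P→R = (-92, -114, -43).
Normal n = (P→Q) × (P→R) = (1658, 5247, -17458).
So ∂z/∂x = −n_x/n_z = 0.09497 and ∂z/∂y = −n_y/n_z = 0.30055.
Intercept c from P: 2632 − 11.78 − 131.64 = 2488.58.
At (208, 525): z = 19.8 + 157.8 + 2488.58 = 2666.1 ft.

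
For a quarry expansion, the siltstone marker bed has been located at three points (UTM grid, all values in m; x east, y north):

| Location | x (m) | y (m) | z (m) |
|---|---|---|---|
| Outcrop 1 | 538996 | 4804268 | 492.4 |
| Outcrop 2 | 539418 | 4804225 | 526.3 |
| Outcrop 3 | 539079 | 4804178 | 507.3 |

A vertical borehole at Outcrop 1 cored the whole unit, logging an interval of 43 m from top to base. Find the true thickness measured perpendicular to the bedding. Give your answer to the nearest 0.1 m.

42.7 m

Two edge vectors: Outcrop 1→Outcrop 2 = (422, -43, 33.9), Outcrop 1→Outcrop 3 = (83, -90, 14.9).
Normal n = (Outcrop 1→Outcrop 2) × (Outcrop 1→Outcrop 3) = (2410.3, -3474.1, -34411).
So ∂z/∂x = −n_x/n_z = 0.07004 and ∂z/∂y = −n_y/n_z = −0.10096.
|∇z| = √(a²+b²) = 0.12288, so dip δ = arctan(0.12288) = 7.01°.
True thickness = vertical thickness × cos δ = 43 × cos 7.01° = 42.7 m.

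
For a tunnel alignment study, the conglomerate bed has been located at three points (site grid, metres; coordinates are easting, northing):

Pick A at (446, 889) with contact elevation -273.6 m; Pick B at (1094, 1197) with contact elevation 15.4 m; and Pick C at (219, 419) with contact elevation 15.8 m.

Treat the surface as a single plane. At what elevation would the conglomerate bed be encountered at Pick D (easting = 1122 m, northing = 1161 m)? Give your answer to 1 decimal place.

Let the plane be z = a·easting + b·northing + c.
Pick B−Pick A: 648a + 308b = 289;  Pick C−Pick A: −227a − 470b = 289.4.
Solving gives a = 0.958751, b = −1.078801.
Then c = -273.6 − a·446 − b·889 = 257.85.
At (1122, 1161): z = 1075.7 − 1252.5 + 257.85 = 81.1 m.

81.1 m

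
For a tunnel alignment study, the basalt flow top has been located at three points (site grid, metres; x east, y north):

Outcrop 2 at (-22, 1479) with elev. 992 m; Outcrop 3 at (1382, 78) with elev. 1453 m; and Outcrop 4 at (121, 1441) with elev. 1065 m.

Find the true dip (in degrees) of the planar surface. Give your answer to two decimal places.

32.13°

Let the plane be z = a·x + b·y + c.
Outcrop 3−Outcrop 2: 1404a − 1401b = 461;  Outcrop 4−Outcrop 2: 143a − 38b = 73.
Solving gives a = 0.57660, b = 0.24878.
Gradient magnitude |∇z| = √(a² + b²) = √(0.33247 + 0.06189) = 0.62798.
True dip = arctan(0.62798) = 32.13°, dipping toward WSW (azimuth ≈ 247°).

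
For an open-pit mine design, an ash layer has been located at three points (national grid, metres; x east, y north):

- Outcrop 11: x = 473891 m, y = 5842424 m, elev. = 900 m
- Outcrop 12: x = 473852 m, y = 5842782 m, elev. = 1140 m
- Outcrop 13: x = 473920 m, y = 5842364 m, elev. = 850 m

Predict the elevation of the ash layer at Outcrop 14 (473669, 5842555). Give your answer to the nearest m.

1078 m

Two edge vectors: Outcrop 11→Outcrop 12 = (-39, 358, 240), Outcrop 11→Outcrop 13 = (29, -60, -50).
Normal n = (Outcrop 11→Outcrop 12) × (Outcrop 11→Outcrop 13) = (-3500, 5010, -8042).
So ∂z/∂x = −n_x/n_z = −0.43521512 and ∂z/∂y = −n_y/n_z = 0.62297936.
Intercept c from Outcrop 11: 900 + 206244.53 − 3639709.55 = −3432565.03.
At (473669, 5842555): z = −206147.9 + 3639791.2 − 3432565.03 = 1078.2 m.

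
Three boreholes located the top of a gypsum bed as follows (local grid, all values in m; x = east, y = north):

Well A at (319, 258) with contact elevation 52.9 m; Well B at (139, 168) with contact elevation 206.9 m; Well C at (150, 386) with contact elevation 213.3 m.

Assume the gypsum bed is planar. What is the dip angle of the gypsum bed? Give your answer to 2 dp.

41.86°

Let the plane be z = a·x + b·y + c.
Well B−Well A: −180a − 90b = 154;  Well C−Well A: −169a + 128b = 160.4.
Solving gives a = −0.89276, b = 0.07441.
Gradient magnitude |∇z| = √(a² + b²) = √(0.79702 + 0.00554) = 0.89585.
True dip = arctan(0.89585) = 41.86°, dipping toward E (azimuth ≈ 095°).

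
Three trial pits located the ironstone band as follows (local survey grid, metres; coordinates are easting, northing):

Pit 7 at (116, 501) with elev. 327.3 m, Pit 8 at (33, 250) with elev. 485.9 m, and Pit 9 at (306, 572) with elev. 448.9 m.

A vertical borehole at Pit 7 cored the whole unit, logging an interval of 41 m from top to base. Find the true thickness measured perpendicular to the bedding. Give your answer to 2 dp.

Two edge vectors: Pit 7→Pit 8 = (-83, -251, 158.6), Pit 7→Pit 9 = (190, 71, 121.6).
Normal n = (Pit 7→Pit 8) × (Pit 7→Pit 9) = (-41782.2, 40226.8, 41797).
So ∂z/∂easting = −n_x/n_z = 0.99965 and ∂z/∂northing = −n_y/n_z = −0.96243.
|∇z| = √(a²+b²) = 1.38765, so dip δ = arctan(1.38765) = 54.22°.
True thickness = vertical thickness × cos δ = 41 × cos 54.22° = 23.97 m.

23.97 m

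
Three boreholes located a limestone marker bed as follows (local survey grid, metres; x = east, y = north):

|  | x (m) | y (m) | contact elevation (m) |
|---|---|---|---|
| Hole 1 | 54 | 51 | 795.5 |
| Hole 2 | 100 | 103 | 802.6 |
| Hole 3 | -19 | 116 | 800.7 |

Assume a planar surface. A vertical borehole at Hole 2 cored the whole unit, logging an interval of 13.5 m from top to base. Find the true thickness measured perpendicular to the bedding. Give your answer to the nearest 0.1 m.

Two edge vectors: Hole 1→Hole 2 = (46, 52, 7.1), Hole 1→Hole 3 = (-73, 65, 5.2).
Normal n = (Hole 1→Hole 2) × (Hole 1→Hole 3) = (-191.1, -757.5, 6786).
So ∂z/∂x = −n_x/n_z = 0.02816 and ∂z/∂y = −n_y/n_z = 0.11163.
|∇z| = √(a²+b²) = 0.11512, so dip δ = arctan(0.11512) = 6.57°.
True thickness = vertical thickness × cos δ = 13.5 × cos 6.57° = 13.4 m.

13.4 m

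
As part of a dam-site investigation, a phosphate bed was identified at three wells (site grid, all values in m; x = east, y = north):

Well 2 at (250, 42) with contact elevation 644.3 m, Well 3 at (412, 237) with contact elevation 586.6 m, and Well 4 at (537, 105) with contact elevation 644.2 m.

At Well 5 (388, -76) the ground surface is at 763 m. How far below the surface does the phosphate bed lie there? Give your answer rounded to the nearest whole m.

65 m

Two edge vectors: Well 2→Well 3 = (162, 195, -57.7), Well 2→Well 4 = (287, 63, -0.1).
Normal n = (Well 2→Well 3) × (Well 2→Well 4) = (3615.6, -16543.7, -45759).
So ∂z/∂x = −n_x/n_z = 0.07901 and ∂z/∂y = −n_y/n_z = −0.36154.
Intercept c from Well 2: 644.3 − 19.75 + 15.18 = 639.73.
At (388, -76): z_contact = 30.7 + 27.5 + 639.73 = 697.9 m.
Depth below ground = 763 − 697.9 = 65 m.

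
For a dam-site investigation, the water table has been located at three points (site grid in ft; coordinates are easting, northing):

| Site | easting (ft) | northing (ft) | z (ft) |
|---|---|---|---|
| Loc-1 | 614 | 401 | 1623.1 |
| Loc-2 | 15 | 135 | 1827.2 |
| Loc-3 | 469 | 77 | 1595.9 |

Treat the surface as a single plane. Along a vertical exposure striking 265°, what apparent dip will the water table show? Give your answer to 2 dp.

Two edge vectors: Loc-1→Loc-2 = (-599, -266, 204.1), Loc-1→Loc-3 = (-145, -324, -27.2).
Normal n = (Loc-1→Loc-2) × (Loc-1→Loc-3) = (73363.6, -45887.3, 155506).
So ∂z/∂easting = −n_x/n_z = −0.47177 and ∂z/∂northing = −n_y/n_z = 0.29508.
Unit vector along 265° is (sin 265°, cos 265°) = (-0.9962, -0.0872).
Slope in that direction = a·(-0.9962) + b·(-0.0872) = 0.44426.
Apparent dip = arctan|0.44426| = 23.95° (true dip is 29.1°, so apparent ≤ true as expected).

23.95°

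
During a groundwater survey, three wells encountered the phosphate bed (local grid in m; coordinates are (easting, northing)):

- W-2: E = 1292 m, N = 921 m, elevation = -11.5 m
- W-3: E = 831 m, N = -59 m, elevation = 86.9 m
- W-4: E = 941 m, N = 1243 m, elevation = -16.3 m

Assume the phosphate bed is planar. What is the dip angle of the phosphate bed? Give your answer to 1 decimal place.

5.3°

Two edge vectors: W-2→W-3 = (-461, -980, 98.4), W-2→W-4 = (-351, 322, -4.8).
Normal n = (W-2→W-3) × (W-2→W-4) = (-26980.8, -36751.2, -492422).
So ∂z/∂E = −n_x/n_z = −0.05479 and ∂z/∂N = −n_y/n_z = −0.07463.
Gradient magnitude |∇z| = √(a² + b²) = √(0.00300 + 0.00557) = 0.09259.
True dip = arctan(0.09259) = 5.3°, dipping toward NE (azimuth ≈ 036°).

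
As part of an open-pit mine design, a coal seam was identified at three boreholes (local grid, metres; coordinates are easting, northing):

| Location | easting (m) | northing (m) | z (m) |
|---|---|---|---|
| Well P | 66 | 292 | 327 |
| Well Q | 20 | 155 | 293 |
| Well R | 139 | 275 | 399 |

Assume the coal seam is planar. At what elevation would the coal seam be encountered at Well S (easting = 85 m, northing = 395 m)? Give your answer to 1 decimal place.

Let the plane be z = a·easting + b·northing + c.
Well Q−Well P: −46a − 137b = −34;  Well R−Well P: 73a − 17b = 72.
Solving gives a = 0.96838, b = −0.07697.
Then c = 327 − a·66 − b·292 = 285.56.
At (85, 395): z = 82.3 − 30.4 + 285.56 = 337.5 m.

337.5 m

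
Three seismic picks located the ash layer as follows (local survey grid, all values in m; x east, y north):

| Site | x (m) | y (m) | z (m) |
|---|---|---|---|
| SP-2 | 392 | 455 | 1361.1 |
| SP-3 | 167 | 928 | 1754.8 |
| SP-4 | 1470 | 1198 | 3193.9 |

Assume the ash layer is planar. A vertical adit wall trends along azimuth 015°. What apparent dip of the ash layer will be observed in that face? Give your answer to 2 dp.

54.72°

Two edge vectors: SP-2→SP-3 = (-225, 473, 393.7), SP-2→SP-4 = (1078, 743, 1832.8).
Normal n = (SP-2→SP-3) × (SP-2→SP-4) = (574395.3, 836788.6, -677069).
So ∂z/∂x = −n_x/n_z = 0.84836 and ∂z/∂y = −n_y/n_z = 1.23590.
Unit vector along 015° is (sin 15°, cos 15°) = (0.2588, 0.9659).
Slope in that direction = a·(0.2588) + b·(0.9659) = 1.41336.
Apparent dip = arctan|1.41336| = 54.72° (true dip is 56.3°, so apparent ≤ true as expected).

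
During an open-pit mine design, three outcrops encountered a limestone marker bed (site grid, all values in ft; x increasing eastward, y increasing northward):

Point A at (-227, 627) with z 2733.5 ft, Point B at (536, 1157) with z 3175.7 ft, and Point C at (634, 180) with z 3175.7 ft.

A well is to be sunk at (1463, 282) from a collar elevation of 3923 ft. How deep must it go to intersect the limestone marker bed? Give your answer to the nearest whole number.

293 ft

Let the plane be z = a·x + b·y + c.
Point B−Point A: 763a + 530b = 442.2;  Point C−Point A: 861a − 447b = 442.2.
Solving gives a = 0.54180, b = 0.05435.
Then c = 2733.5 − a·-227 − b·627 = 2822.41.
At (1463, 282): z_contact = 792.7 + 15.3 + 2822.41 = 3630.4 ft.
Depth below ground = 3923 − 3630.4 = 293 ft.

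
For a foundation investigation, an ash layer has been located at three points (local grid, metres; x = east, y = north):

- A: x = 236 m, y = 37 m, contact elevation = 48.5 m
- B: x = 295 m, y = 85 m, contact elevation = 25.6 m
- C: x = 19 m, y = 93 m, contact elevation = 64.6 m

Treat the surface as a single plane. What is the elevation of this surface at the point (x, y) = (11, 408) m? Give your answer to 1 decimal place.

Let the plane be z = a·x + b·y + c.
B−A: 59a + 48b = −22.9;  C−A: −217a + 56b = 16.1.
Solving gives a = −0.14980, b = −0.29296.
Then c = 48.5 − a·236 − b·37 = 94.69.
At (11, 408): z = −1.6 − 119.5 + 94.69 = -26.5 m.

-26.5 m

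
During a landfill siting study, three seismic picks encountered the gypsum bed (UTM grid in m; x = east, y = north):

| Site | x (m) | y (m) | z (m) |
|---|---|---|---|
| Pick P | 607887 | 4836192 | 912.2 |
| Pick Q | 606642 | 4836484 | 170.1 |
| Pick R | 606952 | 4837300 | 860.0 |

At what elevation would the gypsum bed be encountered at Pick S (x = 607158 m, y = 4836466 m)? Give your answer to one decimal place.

Two edge vectors: Pick P→Pick Q = (-1245, 292, -742.1), Pick P→Pick R = (-935, 1108, -52.2).
Normal n = (Pick P→Pick Q) × (Pick P→Pick R) = (807004.4, 628874.5, -1106440).
So ∂z/∂x = −n_x/n_z = 0.729370232 and ∂z/∂y = −n_y/n_z = 0.568376505.
Intercept c from Pick P: 912.2 − 443374.68 − 2748777.91 = −3191240.39.
At (607158, 4836466): z = 442843.0 + 2748933.6 − 3191240.39 = 536.2 m.

536.2 m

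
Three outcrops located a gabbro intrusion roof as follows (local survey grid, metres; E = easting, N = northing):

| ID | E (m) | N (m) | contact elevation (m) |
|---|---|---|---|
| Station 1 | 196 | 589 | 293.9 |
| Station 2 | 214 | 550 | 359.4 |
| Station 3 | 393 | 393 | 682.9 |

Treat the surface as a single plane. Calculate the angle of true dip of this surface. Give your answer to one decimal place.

Two edge vectors: Station 1→Station 2 = (18, -39, 65.5), Station 1→Station 3 = (197, -196, 389).
Normal n = (Station 1→Station 2) × (Station 1→Station 3) = (-2333, 5901.5, 4155).
So ∂z/∂E = −n_x/n_z = 0.56149 and ∂z/∂N = −n_y/n_z = −1.42034.
Gradient magnitude |∇z| = √(a² + b²) = √(0.31527 + 2.01736) = 1.52730.
True dip = arctan(1.52730) = 56.8°, dipping toward NNW (azimuth ≈ 338°).

56.8°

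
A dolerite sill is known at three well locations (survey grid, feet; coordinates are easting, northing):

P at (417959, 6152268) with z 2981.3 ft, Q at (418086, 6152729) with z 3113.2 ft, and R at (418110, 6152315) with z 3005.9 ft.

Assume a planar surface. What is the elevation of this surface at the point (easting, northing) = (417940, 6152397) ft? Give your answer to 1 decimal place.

Two edge vectors: P→Q = (127, 461, 131.9), P→R = (151, 47, 24.6).
Normal n = (P→Q) × (P→R) = (5141.3, 16792.7, -63642).
So ∂z/∂easting = −n_x/n_z = 0.080784702 and ∂z/∂northing = −n_y/n_z = 0.263861915.
Intercept c from P: 2981.3 − 33764.69 − 1623349.22 = −1654132.61.
At (417940, 6152397): z = 33763.2 + 1623383.3 − 1654132.61 = 3013.8 ft.

3013.8 ft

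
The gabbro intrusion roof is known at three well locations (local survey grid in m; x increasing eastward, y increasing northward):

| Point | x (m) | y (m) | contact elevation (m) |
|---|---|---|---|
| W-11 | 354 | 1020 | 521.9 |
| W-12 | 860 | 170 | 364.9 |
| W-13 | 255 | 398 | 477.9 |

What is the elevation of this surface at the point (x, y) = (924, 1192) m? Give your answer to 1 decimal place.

452.1 m

Two edge vectors: W-11→W-12 = (506, -850, -157), W-11→W-13 = (-99, -622, -44).
Normal n = (W-11→W-12) × (W-11→W-13) = (-60254, 37807, -398882).
So ∂z/∂x = −n_x/n_z = −0.151057 and ∂z/∂y = −n_y/n_z = 0.094782.
Intercept c from W-11: 521.9 + 53.47 − 96.68 = 478.70.
At (924, 1192): z = −139.6 + 113.0 + 478.70 = 452.1 m.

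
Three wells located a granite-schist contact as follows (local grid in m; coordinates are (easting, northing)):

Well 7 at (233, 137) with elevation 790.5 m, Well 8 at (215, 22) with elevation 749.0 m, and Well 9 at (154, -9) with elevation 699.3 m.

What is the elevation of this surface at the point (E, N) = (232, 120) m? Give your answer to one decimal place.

Two edge vectors: Well 7→Well 8 = (-18, -115, -41.5), Well 7→Well 9 = (-79, -146, -91.2).
Normal n = (Well 7→Well 8) × (Well 7→Well 9) = (4429, 1636.9, -6457).
So ∂z/∂E = −n_x/n_z = 0.68592 and ∂z/∂N = −n_y/n_z = 0.25351.
Intercept c from Well 7: 790.5 − 159.82 − 34.73 = 595.95.
At (232, 120): z = 159.1 + 30.4 + 595.95 = 785.5 m.

785.5 m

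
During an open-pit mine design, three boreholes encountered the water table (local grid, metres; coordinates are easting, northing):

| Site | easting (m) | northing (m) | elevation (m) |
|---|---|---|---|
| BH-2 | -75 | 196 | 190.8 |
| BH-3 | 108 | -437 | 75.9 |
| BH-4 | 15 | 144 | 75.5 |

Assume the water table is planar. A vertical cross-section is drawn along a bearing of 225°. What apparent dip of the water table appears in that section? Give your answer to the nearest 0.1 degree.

49.2°

Two edge vectors: BH-2→BH-3 = (183, -633, -114.9), BH-2→BH-4 = (90, -52, -115.3).
Normal n = (BH-2→BH-3) × (BH-2→BH-4) = (67010.1, 10758.9, 47454).
So ∂z/∂easting = −n_x/n_z = −1.41211 and ∂z/∂northing = −n_y/n_z = −0.22672.
Unit vector along 225° is (sin 225°, cos 225°) = (-0.7071, -0.7071).
Slope in that direction = a·(-0.7071) + b·(-0.7071) = 1.15883.
Apparent dip = arctan|1.15883| = 49.2° (true dip is 55.0°, so apparent ≤ true as expected).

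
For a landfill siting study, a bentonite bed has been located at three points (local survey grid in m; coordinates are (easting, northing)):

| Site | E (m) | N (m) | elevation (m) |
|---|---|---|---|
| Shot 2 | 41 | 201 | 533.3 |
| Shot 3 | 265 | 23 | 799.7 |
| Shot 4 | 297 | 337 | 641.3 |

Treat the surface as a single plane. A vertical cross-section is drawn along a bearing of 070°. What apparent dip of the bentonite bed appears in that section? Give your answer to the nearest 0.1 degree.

Let the plane be z = a·E + b·N + c.
Shot 3−Shot 2: 224a − 178b = 266.4;  Shot 4−Shot 2: 256a + 136b = 108.
Solving gives a = 0.72936, b = −0.57879.
Unit vector along 070° is (sin 70°, cos 70°) = (0.9397, 0.3420).
Slope in that direction = a·(0.9397) + b·(0.3420) = 0.48741.
Apparent dip = arctan|0.48741| = 26.0° (true dip is 43.0°, so apparent ≤ true as expected).

26.0°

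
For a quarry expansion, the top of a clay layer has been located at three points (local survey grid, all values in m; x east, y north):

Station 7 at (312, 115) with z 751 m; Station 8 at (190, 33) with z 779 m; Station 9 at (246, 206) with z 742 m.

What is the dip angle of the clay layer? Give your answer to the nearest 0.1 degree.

11.8°

Two edge vectors: Station 7→Station 8 = (-122, -82, 28), Station 7→Station 9 = (-66, 91, -9).
Normal n = (Station 7→Station 8) × (Station 7→Station 9) = (-1810, -2946, -16514).
So ∂z/∂x = −n_x/n_z = −0.10960 and ∂z/∂y = −n_y/n_z = −0.17839.
Gradient magnitude |∇z| = √(a² + b²) = √(0.01201 + 0.03182) = 0.20937.
True dip = arctan(0.20937) = 11.8°, dipping toward NNE (azimuth ≈ 032°).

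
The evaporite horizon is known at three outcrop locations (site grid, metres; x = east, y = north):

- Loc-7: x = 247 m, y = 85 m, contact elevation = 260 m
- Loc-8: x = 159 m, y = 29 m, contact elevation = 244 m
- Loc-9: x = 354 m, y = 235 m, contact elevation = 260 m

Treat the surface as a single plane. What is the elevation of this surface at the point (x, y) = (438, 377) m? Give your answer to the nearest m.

Two edge vectors: Loc-7→Loc-8 = (-88, -56, -16), Loc-7→Loc-9 = (107, 150, 0).
Normal n = (Loc-7→Loc-8) × (Loc-7→Loc-9) = (2400, -1712, -7208).
So ∂z/∂x = −n_x/n_z = 0.33296 and ∂z/∂y = −n_y/n_z = −0.23751.
Intercept c from Loc-7: 260 − 82.24 + 20.19 = 197.95.
At (438, 377): z = 145.8 − 89.5 + 197.95 = 254.2 m.

254 m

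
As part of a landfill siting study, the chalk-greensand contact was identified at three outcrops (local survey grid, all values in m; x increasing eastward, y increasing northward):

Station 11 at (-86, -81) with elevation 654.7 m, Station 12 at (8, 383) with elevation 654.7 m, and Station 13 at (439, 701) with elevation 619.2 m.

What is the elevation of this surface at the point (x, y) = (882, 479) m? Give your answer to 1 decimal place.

Two edge vectors: Station 11→Station 12 = (94, 464, 0), Station 11→Station 13 = (525, 782, -35.5).
Normal n = (Station 11→Station 12) × (Station 11→Station 13) = (-16472, 3337, -170092).
So ∂z/∂x = −n_x/n_z = −0.09684 and ∂z/∂y = −n_y/n_z = 0.01962.
Intercept c from Station 11: 654.7 − 8.33 + 1.59 = 647.96.
At (882, 479): z = −85.4 + 9.4 + 647.96 = 571.9 m.

571.9 m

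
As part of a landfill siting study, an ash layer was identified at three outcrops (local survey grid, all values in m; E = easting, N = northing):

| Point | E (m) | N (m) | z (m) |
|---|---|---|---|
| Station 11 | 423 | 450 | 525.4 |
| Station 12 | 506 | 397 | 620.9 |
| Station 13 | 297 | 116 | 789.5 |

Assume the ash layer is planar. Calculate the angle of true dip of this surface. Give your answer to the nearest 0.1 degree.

Let the plane be z = a·E + b·N + c.
Station 12−Station 11: 83a − 53b = 95.5;  Station 13−Station 11: −126a − 334b = 264.1.
Solving gives a = 0.52034, b = −0.98701.
Gradient magnitude |∇z| = √(a² + b²) = √(0.27075 + 0.97420) = 1.11577.
True dip = arctan(1.11577) = 48.1°, dipping toward NNW (azimuth ≈ 332°).

48.1°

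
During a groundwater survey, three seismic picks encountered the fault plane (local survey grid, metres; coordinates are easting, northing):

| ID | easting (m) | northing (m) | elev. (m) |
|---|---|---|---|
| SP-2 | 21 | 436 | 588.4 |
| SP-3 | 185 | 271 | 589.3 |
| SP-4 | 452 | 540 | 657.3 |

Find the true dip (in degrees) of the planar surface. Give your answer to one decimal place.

10.2°

Two edge vectors: SP-2→SP-3 = (164, -165, 0.9), SP-2→SP-4 = (431, 104, 68.9).
Normal n = (SP-2→SP-3) × (SP-2→SP-4) = (-11462.1, -10911.7, 88171).
So ∂z/∂easting = −n_x/n_z = 0.13000 and ∂z/∂northing = −n_y/n_z = 0.12376.
Gradient magnitude |∇z| = √(a² + b²) = √(0.01690 + 0.01532) = 0.17949.
True dip = arctan(0.17949) = 10.2°, dipping toward SW (azimuth ≈ 226°).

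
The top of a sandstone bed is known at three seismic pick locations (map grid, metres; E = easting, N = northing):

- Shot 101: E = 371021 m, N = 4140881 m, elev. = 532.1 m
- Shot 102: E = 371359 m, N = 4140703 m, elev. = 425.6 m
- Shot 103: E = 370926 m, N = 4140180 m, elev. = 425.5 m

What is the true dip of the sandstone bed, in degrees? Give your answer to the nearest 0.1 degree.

Two edge vectors: Shot 101→Shot 102 = (338, -178, -106.5), Shot 101→Shot 103 = (-95, -701, -106.6).
Normal n = (Shot 101→Shot 102) × (Shot 101→Shot 103) = (-55681.7, 46148.3, -253848).
So ∂z/∂E = −n_x/n_z = −0.21935 and ∂z/∂N = −n_y/n_z = 0.18180.
Gradient magnitude |∇z| = √(a² + b²) = √(0.04811 + 0.03305) = 0.28489.
True dip = arctan(0.28489) = 15.9°, dipping toward SE (azimuth ≈ 130°).

15.9°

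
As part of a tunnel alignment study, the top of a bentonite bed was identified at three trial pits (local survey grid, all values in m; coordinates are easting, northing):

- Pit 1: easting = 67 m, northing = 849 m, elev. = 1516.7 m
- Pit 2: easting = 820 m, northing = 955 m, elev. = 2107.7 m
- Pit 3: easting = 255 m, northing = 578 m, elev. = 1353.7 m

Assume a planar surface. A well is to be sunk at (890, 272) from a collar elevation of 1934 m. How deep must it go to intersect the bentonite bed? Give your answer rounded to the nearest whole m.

Let the plane be z = a·easting + b·northing + c.
Pit 2−Pit 1: 753a + 106b = 591;  Pit 3−Pit 1: 188a − 271b = −163.
Solving gives a = 0.63790, b = 1.04400.
Then c = 1516.7 − a·67 − b·849 = 587.60.
At (890, 272): z_contact = 567.7 + 284.0 + 587.60 = 1439.3 m.
Depth below ground = 1934 − 1439.3 = 495 m.

495 m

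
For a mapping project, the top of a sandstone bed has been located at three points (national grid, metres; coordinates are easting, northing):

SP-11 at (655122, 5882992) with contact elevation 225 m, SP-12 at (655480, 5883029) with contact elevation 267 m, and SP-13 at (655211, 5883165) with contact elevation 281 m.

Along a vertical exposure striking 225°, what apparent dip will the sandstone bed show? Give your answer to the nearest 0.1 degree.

Two edge vectors: SP-11→SP-12 = (358, 37, 42), SP-11→SP-13 = (89, 173, 56).
Normal n = (SP-11→SP-12) × (SP-11→SP-13) = (-5194, -16310, 58641).
So ∂z/∂easting = −n_x/n_z = 0.08857 and ∂z/∂northing = −n_y/n_z = 0.27813.
Unit vector along 225° is (sin 225°, cos 225°) = (-0.7071, -0.7071).
Slope in that direction = a·(-0.7071) + b·(-0.7071) = −0.25930.
Apparent dip = arctan|0.25930| = 14.5° (true dip is 16.3°, so apparent ≤ true as expected).

14.5°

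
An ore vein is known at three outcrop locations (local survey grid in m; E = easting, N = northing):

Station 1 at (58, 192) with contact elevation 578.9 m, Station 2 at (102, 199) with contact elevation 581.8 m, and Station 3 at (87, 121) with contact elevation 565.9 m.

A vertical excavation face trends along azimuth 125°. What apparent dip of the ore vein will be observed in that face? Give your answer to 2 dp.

Let the plane be z = a·E + b·N + c.
Station 2−Station 1: 44a + 7b = 2.9;  Station 3−Station 1: 29a − 71b = −13.
Solving gives a = 0.03454, b = 0.19720.
Unit vector along 125° is (sin 125°, cos 125°) = (0.8192, -0.5736).
Slope in that direction = a·(0.8192) + b·(-0.5736) = −0.08482.
Apparent dip = arctan|0.08482| = 4.85° (true dip is 11.3°, so apparent ≤ true as expected).

4.85°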